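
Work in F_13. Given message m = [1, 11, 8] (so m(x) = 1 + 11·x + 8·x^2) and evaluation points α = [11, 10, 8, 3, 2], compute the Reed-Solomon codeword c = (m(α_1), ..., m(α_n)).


c = [11, 1, 3, 2, 3]

Message polynomial: m(x) = 1 + 11·x + 8·x^2 (mod 13).
For each evaluation point α_i, compute m(α_i) mod 13:
  α_1 = 11: Horner steps 8 → 8 → 11, so m(11) = 11.
  α_2 = 10: Horner steps 8 → 0 → 1, so m(10) = 1.
  α_3 = 8: Horner steps 8 → 10 → 3, so m(8) = 3.
  α_4 = 3: Horner steps 8 → 9 → 2, so m(3) = 2.
  α_5 = 2: Horner steps 8 → 1 → 3, so m(2) = 3.
Codeword c = [11, 1, 3, 2, 3] ∈ F_13^5.


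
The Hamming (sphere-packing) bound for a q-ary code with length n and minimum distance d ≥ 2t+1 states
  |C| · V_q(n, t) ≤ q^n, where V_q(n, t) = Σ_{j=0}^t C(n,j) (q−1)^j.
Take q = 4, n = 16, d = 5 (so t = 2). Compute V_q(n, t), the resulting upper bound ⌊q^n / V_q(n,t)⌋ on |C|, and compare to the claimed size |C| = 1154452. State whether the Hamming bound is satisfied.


V_q(n, t) = 1129, q^n = 4294967296, Hamming bound = 3804222, |C| = 1154452 ≤ bound (satisfied).

Step 1: Compute V_q(n, t) = Σ_{j=0}^2 C(n, j) (q−1)^j.
  j = 0: C(16,0)·(3)^0 = 1·1 = 1.
  j = 1: C(16,1)·(3)^1 = 16·3 = 48.
  j = 2: C(16,2)·(3)^2 = 120·9 = 1080.
  V_q(n, t) = 1 + 48 + 1080 = 1129.
Step 2: q^n = 4^16 = 4294967296.
Step 3: Hamming bound ⌊q^n / V_q(n,t)⌋ = ⌊4294967296/1129⌋ = 3804222.
Step 4: Compare |C| = 1154452 to 3804222: satisfied.
The claimed |C| lies below the Hamming bound.


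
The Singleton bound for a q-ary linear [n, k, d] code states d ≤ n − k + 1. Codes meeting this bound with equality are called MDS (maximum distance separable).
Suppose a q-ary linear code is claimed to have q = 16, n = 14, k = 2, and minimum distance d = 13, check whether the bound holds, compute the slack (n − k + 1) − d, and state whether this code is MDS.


Singleton RHS = n − k + 1 = 13, slack = 0, bound satisfied, MDS.

Singleton bound: d ≤ n − k + 1.
Here n = 14, k = 2, so n − k + 1 = 13.
Given d = 13, check d ≤ 13: YES.
Slack = (n − k + 1) − d = 0.
The code is MDS (slack = 0).
Description: the claimed parameters are [14, 2, 13]_16; such a code would be MDS (meets Singleton bound).


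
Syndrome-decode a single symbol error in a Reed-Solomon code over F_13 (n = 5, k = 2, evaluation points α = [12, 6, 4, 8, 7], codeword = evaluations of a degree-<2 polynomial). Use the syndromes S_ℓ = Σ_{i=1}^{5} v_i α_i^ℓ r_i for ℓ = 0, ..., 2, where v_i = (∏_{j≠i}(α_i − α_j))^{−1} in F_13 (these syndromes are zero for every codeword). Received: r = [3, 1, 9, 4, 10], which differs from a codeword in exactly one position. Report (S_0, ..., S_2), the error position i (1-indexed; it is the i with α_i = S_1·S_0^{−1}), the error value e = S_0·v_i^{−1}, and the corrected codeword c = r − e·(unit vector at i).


S = (9, 7, 4), error at position 4, error magnitude e = 11, c = [3, 1, 9, 6, 10].

Step 1: column multipliers v_i = (∏_{j≠i}(α_i − α_j))^{−1} mod 13.
  i = 1 (α = 12): (12−6)(12−4)(12−8)(12−7) = 6·8·4·5 = 960 ≡ 11, so v_1 = 11^{−1} = 6 (mod 13).
  i = 2 (α = 6): (6−12)(6−4)(6−8)(6−7) = (−6)·2·(−2)·(−1) = −24 ≡ 2, so v_2 = 2^{−1} = 7 (mod 13).
  i = 3 (α = 4): (4−12)(4−6)(4−8)(4−7) = (−8)·(−2)·(−4)·(−3) = 192 ≡ 10, so v_3 = 10^{−1} = 4 (mod 13).
  i = 4 (α = 8): (8−12)(8−6)(8−4)(8−7) = (−4)·2·4·1 = −32 ≡ 7, so v_4 = 7^{−1} = 2 (mod 13).
  i = 5 (α = 7): (7−12)(7−6)(7−4)(7−8) = (−5)·1·3·(−1) = 15 ≡ 2, so v_5 = 2^{−1} = 7 (mod 13).
  v = [6, 7, 4, 2, 7].
Step 2: syndromes of r = [3, 1, 9, 4, 10] (all sums mod 13).
  S_0 = Σ v_i r_i = 6·3 + 7·1 + 4·9 + 2·4 + 7·10 = 139 ≡ 9.
  S_1 = Σ v_i α_i r_i = 6·12·3 + 7·6·1 + 4·4·9 + 2·8·4 + 7·7·10 = 956 ≡ 7.
  α_i^2 mod 13 = [1, 10, 3, 12, 10].
  S_2 = Σ v_i α_i^2 r_i = 6·1·3 + 7·10·1 + 4·3·9 + 2·12·4 + 7·10·10 = 992 ≡ 4.
  S = (9, 7, 4) ≠ 0, so r is not a codeword (an error is present).
Step 3: locate the error. For a single error e at position i, S_ℓ = v_i·e·α_i^ℓ, so α_err = S_1/S_0.
  S_0^{−1} = 9^{−1} = 3 (mod 13), so α_err = 7·3 = 21 ≡ 8 = α_4. Error position i = 4.
  Consistency check: S_2/S_1 = 4·2 = 8 ≡ 8 = α_err ✓ (single-error assumption holds).
Step 4: error magnitude e = S_0/v_4 = S_0·∏_{j≠4}(α_4 − α_j) = 9·7 = 63 ≡ 11 (mod 13).
Step 5: correct position 4: c_4 = r_4 − e = 4 − 11 ≡ 6 (mod 13). Hence c = [3, 1, 9, 6, 10].
  Check: interpolating c through the α_i gives m(x) = 12 + 9·x (degree < 2) with m(α_i) = c_i for every i, so c is indeed a codeword.


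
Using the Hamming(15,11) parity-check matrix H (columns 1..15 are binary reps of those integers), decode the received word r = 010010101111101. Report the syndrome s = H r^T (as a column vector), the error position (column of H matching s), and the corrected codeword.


s = (0, 1, 1, 0)^T, error position = 6, corrected codeword c = 010011101111101

Compute s = H r^T mod 2 one row at a time:
  s_1 = 0 + 1 + 1 + 1 + 1 + 1 + 0 + 1 = 6 ≡ 0 (mod 2).
  s_2 = 0 + 1 + 0 + 1 + 1 + 1 + 0 + 1 = 5 ≡ 1 (mod 2).
  s_3 = 1 + 0 + 0 + 1 + 1 + 1 + 0 + 1 = 5 ≡ 1 (mod 2).
  s_4 = 0 + 0 + 1 + 1 + 1 + 1 + 1 + 1 = 6 ≡ 0 (mod 2).
s = (0, 1, 1, 0)^T — this equals column 6 of H (binary 0110), so error is at position 6.
Correct: flip bit 6 of r = 010010101111101 to get c = 010011101111101.


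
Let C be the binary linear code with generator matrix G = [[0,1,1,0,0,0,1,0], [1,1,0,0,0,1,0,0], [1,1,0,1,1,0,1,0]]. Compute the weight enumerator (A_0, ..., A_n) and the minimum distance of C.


Weight distribution: A_0 = 1, A_3 = 2, A_4 = 3, A_5 = 2. Minimum distance d = 3.

Enumerate all 2^3 = 8 messages m ∈ F_2^3.
For each, compute codeword c = mG in F_2^8, then tally its weight.
  m = 000 → c = 00000000, weight = 0.
  m = 100 → c = 01100010, weight = 3.
  m = 010 → c = 11000100, weight = 3.
  m = 110 → c = 10100110, weight = 4.
  m = 001 → c = 11011010, weight = 5.
  m = 101 → c = 10111000, weight = 4.
  m = 011 → c = 00011110, weight = 4.
  m = 111 → c = 01111100, weight = 5.
Tally weights:
  weight 0: 1 codewords.
  weight 3: 2 codewords.
  weight 4: 3 codewords.
  weight 5: 2 codewords.
Minimum distance d = smallest w > 0 with A_w > 0 = 3.
Sanity: Σ A_w = 8 = 2^3 = 8 ✓.


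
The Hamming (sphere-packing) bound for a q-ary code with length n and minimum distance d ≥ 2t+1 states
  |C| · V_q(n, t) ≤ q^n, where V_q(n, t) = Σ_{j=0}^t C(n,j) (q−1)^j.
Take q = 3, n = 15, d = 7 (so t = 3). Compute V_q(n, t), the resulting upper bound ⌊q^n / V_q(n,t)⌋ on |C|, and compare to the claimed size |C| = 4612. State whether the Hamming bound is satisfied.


V_q(n, t) = 4091, q^n = 14348907, Hamming bound = 3507, |C| = 4612 > bound (violated).

Step 1: Compute V_q(n, t) = Σ_{j=0}^3 C(n, j) (q−1)^j.
  j = 0: C(15,0)·(2)^0 = 1·1 = 1.
  j = 1: C(15,1)·(2)^1 = 15·2 = 30.
  j = 2: C(15,2)·(2)^2 = 105·4 = 420.
  j = 3: C(15,3)·(2)^3 = 455·8 = 3640.
  V_q(n, t) = 1 + 30 + 420 + 3640 = 4091.
Step 2: q^n = 3^15 = 14348907.
Step 3: Hamming bound ⌊q^n / V_q(n,t)⌋ = ⌊14348907/4091⌋ = 3507.
Step 4: Compare |C| = 4612 to 3507: violated.
The claimed |C| lies above the Hamming bound, so no 3-ary code of length 15 with d ≥ 7 can have 4612 codewords.


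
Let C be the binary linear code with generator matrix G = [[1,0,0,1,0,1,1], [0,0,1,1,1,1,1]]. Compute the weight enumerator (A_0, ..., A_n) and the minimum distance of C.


Weight distribution: A_0 = 1, A_3 = 1, A_4 = 1, A_5 = 1. Minimum distance d = 3.

Enumerate all 2^2 = 4 messages m ∈ F_2^2.
For each, compute codeword c = mG in F_2^7, then tally its weight.
  m = 00 → c = 0000000, weight = 0.
  m = 10 → c = 1001011, weight = 4.
  m = 01 → c = 0011111, weight = 5.
  m = 11 → c = 1010100, weight = 3.
Tally weights:
  weight 0: 1 codewords.
  weight 3: 1 codewords.
  weight 4: 1 codewords.
  weight 5: 1 codewords.
Minimum distance d = smallest w > 0 with A_w > 0 = 3.
Sanity: Σ A_w = 4 = 2^2 = 4 ✓.


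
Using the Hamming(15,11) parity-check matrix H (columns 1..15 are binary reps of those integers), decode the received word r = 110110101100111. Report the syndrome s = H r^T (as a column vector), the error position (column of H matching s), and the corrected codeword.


s = (1, 0, 1, 0)^T, error position = 10, corrected codeword c = 110110101000111

Compute s = H r^T mod 2 one row at a time:
  s_1 = 0 + 1 + 1 + 0 + 0 + 1 + 1 + 1 = 5 ≡ 1 (mod 2).
  s_2 = 1 + 1 + 0 + 1 + 0 + 1 + 1 + 1 = 6 ≡ 0 (mod 2).
  s_3 = 1 + 0 + 0 + 1 + 1 + 0 + 1 + 1 = 5 ≡ 1 (mod 2).
  s_4 = 1 + 0 + 1 + 1 + 1 + 0 + 1 + 1 = 6 ≡ 0 (mod 2).
s = (1, 0, 1, 0)^T — this equals column 10 of H (binary 1010), so error is at position 10.
Correct: flip bit 10 of r = 110110101100111 to get c = 110110101000111.


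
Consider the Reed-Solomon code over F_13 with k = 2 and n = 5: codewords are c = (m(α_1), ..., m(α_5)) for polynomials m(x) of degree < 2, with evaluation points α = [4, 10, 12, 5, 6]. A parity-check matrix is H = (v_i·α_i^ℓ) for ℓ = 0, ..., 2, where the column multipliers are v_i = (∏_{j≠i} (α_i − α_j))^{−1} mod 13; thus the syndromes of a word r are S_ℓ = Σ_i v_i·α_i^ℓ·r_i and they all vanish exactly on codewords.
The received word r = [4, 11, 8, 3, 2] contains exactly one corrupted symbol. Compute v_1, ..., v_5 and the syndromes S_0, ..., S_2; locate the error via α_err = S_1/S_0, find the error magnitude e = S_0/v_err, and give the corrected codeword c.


S = (10, 3, 10), error at position 3, error magnitude e = 12, c = [4, 11, 9, 3, 2].

Step 1: column multipliers v_i = (∏_{j≠i}(α_i − α_j))^{−1} mod 13.
  i = 1 (α = 4): (4−10)(4−12)(4−5)(4−6) = (−6)·(−8)·(−1)·(−2) = 96 ≡ 5, so v_1 = 5^{−1} = 8 (mod 13).
  i = 2 (α = 10): (10−4)(10−12)(10−5)(10−6) = 6·(−2)·5·4 = −240 ≡ 7, so v_2 = 7^{−1} = 2 (mod 13).
  i = 3 (α = 12): (12−4)(12−10)(12−5)(12−6) = 8·2·7·6 = 672 ≡ 9, so v_3 = 9^{−1} = 3 (mod 13).
  i = 4 (α = 5): (5−4)(5−10)(5−12)(5−6) = 1·(−5)·(−7)·(−1) = −35 ≡ 4, so v_4 = 4^{−1} = 10 (mod 13).
  i = 5 (α = 6): (6−4)(6−10)(6−12)(6−5) = 2·(−4)·(−6)·1 = 48 ≡ 9, so v_5 = 9^{−1} = 3 (mod 13).
  v = [8, 2, 3, 10, 3].
Step 2: syndromes of r = [4, 11, 8, 3, 2] (all sums mod 13).
  S_0 = Σ v_i r_i = 8·4 + 2·11 + 3·8 + 10·3 + 3·2 = 114 ≡ 10.
  S_1 = Σ v_i α_i r_i = 8·4·4 + 2·10·11 + 3·12·8 + 10·5·3 + 3·6·2 = 822 ≡ 3.
  α_i^2 mod 13 = [3, 9, 1, 12, 10].
  S_2 = Σ v_i α_i^2 r_i = 8·3·4 + 2·9·11 + 3·1·8 + 10·12·3 + 3·10·2 = 738 ≡ 10.
  S = (10, 3, 10) ≠ 0, so r is not a codeword (an error is present).
Step 3: locate the error. For a single error e at position i, S_ℓ = v_i·e·α_i^ℓ, so α_err = S_1/S_0.
  S_0^{−1} = 10^{−1} = 4 (mod 13), so α_err = 3·4 = 12 ≡ 12 = α_3. Error position i = 3.
  Consistency check: S_2/S_1 = 10·9 = 90 ≡ 12 = α_err ✓ (single-error assumption holds).
Step 4: error magnitude e = S_0/v_3 = S_0·∏_{j≠3}(α_3 − α_j) = 10·9 = 90 ≡ 12 (mod 13).
Step 5: correct position 3: c_3 = r_3 − e = 8 − 12 ≡ 9 (mod 13). Hence c = [4, 11, 9, 3, 2].
  Check: interpolating c through the α_i gives m(x) = 8 + 12·x (degree < 2) with m(α_i) = c_i for every i, so c is indeed a codeword.


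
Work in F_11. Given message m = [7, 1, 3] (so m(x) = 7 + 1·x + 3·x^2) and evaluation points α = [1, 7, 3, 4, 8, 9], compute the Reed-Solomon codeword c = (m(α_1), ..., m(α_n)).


c = [0, 7, 4, 4, 9, 6]

Message polynomial: m(x) = 7 + 1·x + 3·x^2 (mod 11).
For each evaluation point α_i, compute m(α_i) mod 11:
  α_1 = 1: Horner steps 3 → 4 → 0, so m(1) = 0.
  α_2 = 7: Horner steps 3 → 0 → 7, so m(7) = 7.
  α_3 = 3: Horner steps 3 → 10 → 4, so m(3) = 4.
  α_4 = 4: Horner steps 3 → 2 → 4, so m(4) = 4.
  α_5 = 8: Horner steps 3 → 3 → 9, so m(8) = 9.
  α_6 = 9: Horner steps 3 → 6 → 6, so m(9) = 6.
Codeword c = [0, 7, 4, 4, 9, 6] ∈ F_11^6.


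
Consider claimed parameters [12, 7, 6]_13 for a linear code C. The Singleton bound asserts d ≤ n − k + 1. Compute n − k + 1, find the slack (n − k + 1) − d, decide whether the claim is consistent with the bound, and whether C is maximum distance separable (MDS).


Singleton RHS = n − k + 1 = 6, slack = 0, bound satisfied, MDS.

Singleton bound: d ≤ n − k + 1.
Here n = 12, k = 7, so n − k + 1 = 6.
Given d = 6, check d ≤ 6: YES.
Slack = (n − k + 1) − d = 0.
The code is MDS (slack = 0).
Description: the claimed parameters are [12, 7, 6]_13; such a code would be MDS (meets Singleton bound).


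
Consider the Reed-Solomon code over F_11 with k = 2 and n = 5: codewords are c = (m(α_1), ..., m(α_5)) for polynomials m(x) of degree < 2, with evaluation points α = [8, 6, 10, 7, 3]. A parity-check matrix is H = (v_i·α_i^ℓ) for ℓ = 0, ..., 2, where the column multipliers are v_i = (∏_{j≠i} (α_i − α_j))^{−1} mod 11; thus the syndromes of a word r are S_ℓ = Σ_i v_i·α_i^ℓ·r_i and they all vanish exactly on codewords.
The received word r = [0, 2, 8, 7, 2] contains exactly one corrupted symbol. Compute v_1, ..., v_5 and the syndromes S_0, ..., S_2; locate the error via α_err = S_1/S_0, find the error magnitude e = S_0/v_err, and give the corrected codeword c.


S = (6, 3, 7), error at position 2, error magnitude e = 10, c = [0, 3, 8, 7, 2].

Step 1: column multipliers v_i = (∏_{j≠i}(α_i − α_j))^{−1} mod 11.
  i = 1 (α = 8): (8−6)(8−10)(8−7)(8−3) = 2·(−2)·1·5 = −20 ≡ 2, so v_1 = 2^{−1} = 6 (mod 11).
  i = 2 (α = 6): (6−8)(6−10)(6−7)(6−3) = (−2)·(−4)·(−1)·3 = −24 ≡ 9, so v_2 = 9^{−1} = 5 (mod 11).
  i = 3 (α = 10): (10−8)(10−6)(10−7)(10−3) = 2·4·3·7 = 168 ≡ 3, so v_3 = 3^{−1} = 4 (mod 11).
  i = 4 (α = 7): (7−8)(7−6)(7−10)(7−3) = (−1)·1·(−3)·4 = 12 ≡ 1, so v_4 = 1^{−1} = 1 (mod 11).
  i = 5 (α = 3): (3−8)(3−6)(3−10)(3−7) = (−5)·(−3)·(−7)·(−4) = 420 ≡ 2, so v_5 = 2^{−1} = 6 (mod 11).
  v = [6, 5, 4, 1, 6].
Step 2: syndromes of r = [0, 2, 8, 7, 2] (all sums mod 11).
  S_0 = Σ v_i r_i = 6·0 + 5·2 + 4·8 + 1·7 + 6·2 = 61 ≡ 6.
  S_1 = Σ v_i α_i r_i = 6·8·0 + 5·6·2 + 4·10·8 + 1·7·7 + 6·3·2 = 465 ≡ 3.
  α_i^2 mod 11 = [9, 3, 1, 5, 9].
  S_2 = Σ v_i α_i^2 r_i = 6·9·0 + 5·3·2 + 4·1·8 + 1·5·7 + 6·9·2 = 205 ≡ 7.
  S = (6, 3, 7) ≠ 0, so r is not a codeword (an error is present).
Step 3: locate the error. For a single error e at position i, S_ℓ = v_i·e·α_i^ℓ, so α_err = S_1/S_0.
  S_0^{−1} = 6^{−1} = 2 (mod 11), so α_err = 3·2 = 6 ≡ 6 = α_2. Error position i = 2.
  Consistency check: S_2/S_1 = 7·4 = 28 ≡ 6 = α_err ✓ (single-error assumption holds).
Step 4: error magnitude e = S_0/v_2 = S_0·∏_{j≠2}(α_2 − α_j) = 6·9 = 54 ≡ 10 (mod 11).
Step 5: correct position 2: c_2 = r_2 − e = 2 − 10 ≡ 3 (mod 11). Hence c = [0, 3, 8, 7, 2].
  Check: interpolating c through the α_i gives m(x) = 1 + 4·x (degree < 2) with m(α_i) = c_i for every i, so c is indeed a codeword.


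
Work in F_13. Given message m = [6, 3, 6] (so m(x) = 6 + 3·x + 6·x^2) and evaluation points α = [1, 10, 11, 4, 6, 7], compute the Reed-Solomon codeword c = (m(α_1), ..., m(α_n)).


c = [2, 12, 11, 10, 6, 9]

Message polynomial: m(x) = 6 + 3·x + 6·x^2 (mod 13).
For each evaluation point α_i, compute m(α_i) mod 13:
  α_1 = 1: Horner steps 6 → 9 → 2, so m(1) = 2.
  α_2 = 10: Horner steps 6 → 11 → 12, so m(10) = 12.
  α_3 = 11: Horner steps 6 → 4 → 11, so m(11) = 11.
  α_4 = 4: Horner steps 6 → 1 → 10, so m(4) = 10.
  α_5 = 6: Horner steps 6 → 0 → 6, so m(6) = 6.
  α_6 = 7: Horner steps 6 → 6 → 9, so m(7) = 9.
Codeword c = [2, 12, 11, 10, 6, 9] ∈ F_13^6.


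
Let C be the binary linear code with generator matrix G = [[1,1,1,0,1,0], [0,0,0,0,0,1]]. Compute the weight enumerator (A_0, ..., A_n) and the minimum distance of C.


Weight distribution: A_0 = 1, A_1 = 1, A_4 = 1, A_5 = 1. Minimum distance d = 1.

Enumerate all 2^2 = 4 messages m ∈ F_2^2.
For each, compute codeword c = mG in F_2^6, then tally its weight.
  m = 00 → c = 000000, weight = 0.
  m = 10 → c = 111010, weight = 4.
  m = 01 → c = 000001, weight = 1.
  m = 11 → c = 111011, weight = 5.
Tally weights:
  weight 0: 1 codewords.
  weight 1: 1 codewords.
  weight 4: 1 codewords.
  weight 5: 1 codewords.
Minimum distance d = smallest w > 0 with A_w > 0 = 1.
Sanity: Σ A_w = 4 = 2^2 = 4 ✓.


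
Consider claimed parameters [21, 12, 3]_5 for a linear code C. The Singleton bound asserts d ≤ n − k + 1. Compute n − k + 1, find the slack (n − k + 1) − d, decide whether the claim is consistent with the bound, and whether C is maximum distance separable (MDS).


Singleton RHS = n − k + 1 = 10, slack = 7, bound satisfied, not MDS.

Singleton bound: d ≤ n − k + 1.
Here n = 21, k = 12, so n − k + 1 = 10.
Given d = 3, check d ≤ 10: YES.
Slack = (n − k + 1) − d = 7.
The code is NOT MDS (slack = 7 > 0).
Description: the claimed parameters are [21, 12, 3]_5; such a code would be non-MDS.


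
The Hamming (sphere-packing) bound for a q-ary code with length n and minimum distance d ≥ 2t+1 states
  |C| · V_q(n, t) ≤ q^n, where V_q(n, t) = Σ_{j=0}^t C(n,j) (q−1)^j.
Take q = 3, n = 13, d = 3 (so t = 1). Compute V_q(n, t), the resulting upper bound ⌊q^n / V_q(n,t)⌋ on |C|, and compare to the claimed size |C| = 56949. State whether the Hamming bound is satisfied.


V_q(n, t) = 27, q^n = 1594323, Hamming bound = 59049, |C| = 56949 ≤ bound (satisfied).

Step 1: Compute V_q(n, t) = Σ_{j=0}^1 C(n, j) (q−1)^j.
  j = 0: C(13,0)·(2)^0 = 1·1 = 1.
  j = 1: C(13,1)·(2)^1 = 13·2 = 26.
  V_q(n, t) = 1 + 26 = 27.
Step 2: q^n = 3^13 = 1594323.
Step 3: Hamming bound ⌊q^n / V_q(n,t)⌋ = ⌊1594323/27⌋ = 59049.
Step 4: Compare |C| = 56949 to 59049: satisfied.
The claimed |C| lies below the Hamming bound.


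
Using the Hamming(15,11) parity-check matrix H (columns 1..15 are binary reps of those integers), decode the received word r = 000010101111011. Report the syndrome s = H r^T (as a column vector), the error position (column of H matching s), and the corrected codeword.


s = (0, 1, 1, 1)^T, error position = 7, corrected codeword c = 000010001111011

Compute s = H r^T mod 2 one row at a time:
  s_1 = 0 + 1 + 1 + 1 + 1 + 0 + 1 + 1 = 6 ≡ 0 (mod 2).
  s_2 = 0 + 1 + 0 + 1 + 1 + 0 + 1 + 1 = 5 ≡ 1 (mod 2).
  s_3 = 0 + 0 + 0 + 1 + 1 + 1 + 1 + 1 = 5 ≡ 1 (mod 2).
  s_4 = 0 + 0 + 1 + 1 + 1 + 1 + 0 + 1 = 5 ≡ 1 (mod 2).
s = (0, 1, 1, 1)^T — this equals column 7 of H (binary 0111), so error is at position 7.
Correct: flip bit 7 of r = 000010101111011 to get c = 000010001111011.


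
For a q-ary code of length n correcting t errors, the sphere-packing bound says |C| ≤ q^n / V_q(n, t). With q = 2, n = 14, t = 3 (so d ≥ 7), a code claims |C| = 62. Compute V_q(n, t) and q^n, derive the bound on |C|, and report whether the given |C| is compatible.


V_q(n, t) = 470, q^n = 16384, Hamming bound = 34, |C| = 62 > bound (violated).

Step 1: Compute V_q(n, t) = Σ_{j=0}^3 C(n, j) (q−1)^j.
  j = 0: C(14,0)·(1)^0 = 1·1 = 1.
  j = 1: C(14,1)·(1)^1 = 14·1 = 14.
  j = 2: C(14,2)·(1)^2 = 91·1 = 91.
  j = 3: C(14,3)·(1)^3 = 364·1 = 364.
  V_q(n, t) = 1 + 14 + 91 + 364 = 470.
Step 2: q^n = 2^14 = 16384.
Step 3: Hamming bound ⌊q^n / V_q(n,t)⌋ = ⌊16384/470⌋ = 34.
Step 4: Compare |C| = 62 to 34: violated.
The claimed |C| lies above the Hamming bound, so no 2-ary code of length 14 with d ≥ 7 can have 62 codewords.


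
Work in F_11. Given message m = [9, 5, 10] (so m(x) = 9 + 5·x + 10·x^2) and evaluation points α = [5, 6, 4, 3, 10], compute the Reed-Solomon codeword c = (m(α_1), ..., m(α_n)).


c = [9, 3, 2, 4, 3]

Message polynomial: m(x) = 9 + 5·x + 10·x^2 (mod 11).
For each evaluation point α_i, compute m(α_i) mod 11:
  α_1 = 5: Horner steps 10 → 0 → 9, so m(5) = 9.
  α_2 = 6: Horner steps 10 → 10 → 3, so m(6) = 3.
  α_3 = 4: Horner steps 10 → 1 → 2, so m(4) = 2.
  α_4 = 3: Horner steps 10 → 2 → 4, so m(3) = 4.
  α_5 = 10: Horner steps 10 → 6 → 3, so m(10) = 3.
Codeword c = [9, 3, 2, 4, 3] ∈ F_11^5.


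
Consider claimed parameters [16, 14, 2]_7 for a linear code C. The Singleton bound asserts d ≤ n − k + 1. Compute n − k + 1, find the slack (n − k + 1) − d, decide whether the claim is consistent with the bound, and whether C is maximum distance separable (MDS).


Singleton RHS = n − k + 1 = 3, slack = 1, bound satisfied, not MDS.

Singleton bound: d ≤ n − k + 1.
Here n = 16, k = 14, so n − k + 1 = 3.
Given d = 2, check d ≤ 3: YES.
Slack = (n − k + 1) − d = 1.
The code is NOT MDS (slack = 1 > 0).
Description: the claimed parameters are [16, 14, 2]_7; such a code would be non-MDS.


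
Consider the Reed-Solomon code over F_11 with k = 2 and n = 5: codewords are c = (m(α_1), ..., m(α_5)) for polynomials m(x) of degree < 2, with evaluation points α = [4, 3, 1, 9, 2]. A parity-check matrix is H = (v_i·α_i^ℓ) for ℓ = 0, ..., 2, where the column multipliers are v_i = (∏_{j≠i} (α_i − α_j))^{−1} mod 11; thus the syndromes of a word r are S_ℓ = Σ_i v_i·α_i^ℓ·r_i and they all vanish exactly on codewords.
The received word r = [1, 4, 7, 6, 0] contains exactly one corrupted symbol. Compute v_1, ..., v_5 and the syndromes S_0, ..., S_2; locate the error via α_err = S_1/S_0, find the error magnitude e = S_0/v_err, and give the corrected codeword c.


S = (5, 9, 3), error at position 1, error magnitude e = 4, c = [8, 4, 7, 6, 0].

Step 1: column multipliers v_i = (∏_{j≠i}(α_i − α_j))^{−1} mod 11.
  i = 1 (α = 4): (4−3)(4−1)(4−9)(4−2) = 1·3·(−5)·2 = −30 ≡ 3, so v_1 = 3^{−1} = 4 (mod 11).
  i = 2 (α = 3): (3−4)(3−1)(3−9)(3−2) = (−1)·2·(−6)·1 = 12 ≡ 1, so v_2 = 1^{−1} = 1 (mod 11).
  i = 3 (α = 1): (1−4)(1−3)(1−9)(1−2) = (−3)·(−2)·(−8)·(−1) = 48 ≡ 4, so v_3 = 4^{−1} = 3 (mod 11).
  i = 4 (α = 9): (9−4)(9−3)(9−1)(9−2) = 5·6·8·7 = 1680 ≡ 8, so v_4 = 8^{−1} = 7 (mod 11).
  i = 5 (α = 2): (2−4)(2−3)(2−1)(2−9) = (−2)·(−1)·1·(−7) = −14 ≡ 8, so v_5 = 8^{−1} = 7 (mod 11).
  v = [4, 1, 3, 7, 7].
Step 2: syndromes of r = [1, 4, 7, 6, 0] (all sums mod 11).
  S_0 = Σ v_i r_i = 4·1 + 1·4 + 3·7 + 7·6 + 7·0 = 71 ≡ 5.
  S_1 = Σ v_i α_i r_i = 4·4·1 + 1·3·4 + 3·1·7 + 7·9·6 + 7·2·0 = 427 ≡ 9.
  α_i^2 mod 11 = [5, 9, 1, 4, 4].
  S_2 = Σ v_i α_i^2 r_i = 4·5·1 + 1·9·4 + 3·1·7 + 7·4·6 + 7·4·0 = 245 ≡ 3.
  S = (5, 9, 3) ≠ 0, so r is not a codeword (an error is present).
Step 3: locate the error. For a single error e at position i, S_ℓ = v_i·e·α_i^ℓ, so α_err = S_1/S_0.
  S_0^{−1} = 5^{−1} = 9 (mod 11), so α_err = 9·9 = 81 ≡ 4 = α_1. Error position i = 1.
  Consistency check: S_2/S_1 = 3·5 = 15 ≡ 4 = α_err ✓ (single-error assumption holds).
Step 4: error magnitude e = S_0/v_1 = S_0·∏_{j≠1}(α_1 − α_j) = 5·3 = 15 ≡ 4 (mod 11).
Step 5: correct position 1: c_1 = r_1 − e = 1 − 4 ≡ 8 (mod 11). Hence c = [8, 4, 7, 6, 0].
  Check: interpolating c through the α_i gives m(x) = 3 + 4·x (degree < 2) with m(α_i) = c_i for every i, so c is indeed a codeword.


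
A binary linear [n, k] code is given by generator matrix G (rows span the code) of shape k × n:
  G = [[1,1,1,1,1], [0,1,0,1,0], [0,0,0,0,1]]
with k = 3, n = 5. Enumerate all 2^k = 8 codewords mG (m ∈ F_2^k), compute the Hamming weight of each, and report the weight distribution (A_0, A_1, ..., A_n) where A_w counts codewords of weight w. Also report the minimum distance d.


Weight distribution: A_0 = 1, A_1 = 1, A_2 = 2, A_3 = 2, A_4 = 1, A_5 = 1. Minimum distance d = 1.

Enumerate all 2^3 = 8 messages m ∈ F_2^3.
For each, compute codeword c = mG in F_2^5, then tally its weight.
  m = 000 → c = 00000, weight = 0.
  m = 100 → c = 11111, weight = 5.
  m = 010 → c = 01010, weight = 2.
  m = 110 → c = 10101, weight = 3.
  m = 001 → c = 00001, weight = 1.
  m = 101 → c = 11110, weight = 4.
  m = 011 → c = 01011, weight = 3.
  m = 111 → c = 10100, weight = 2.
Tally weights:
  weight 0: 1 codewords.
  weight 1: 1 codewords.
  weight 2: 2 codewords.
  weight 3: 2 codewords.
  weight 4: 1 codewords.
  weight 5: 1 codewords.
Minimum distance d = smallest w > 0 with A_w > 0 = 1.
Sanity: Σ A_w = 8 = 2^3 = 8 ✓.


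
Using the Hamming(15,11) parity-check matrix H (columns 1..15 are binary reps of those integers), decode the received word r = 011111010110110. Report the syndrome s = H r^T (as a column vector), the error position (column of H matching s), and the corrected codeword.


s = (1, 1, 0, 0)^T, error position = 12, corrected codeword c = 011111010111110

Compute s = H r^T mod 2 one row at a time:
  s_1 = 1 + 0 + 1 + 1 + 0 + 1 + 1 + 0 = 5 ≡ 1 (mod 2).
  s_2 = 1 + 1 + 1 + 0 + 0 + 1 + 1 + 0 = 5 ≡ 1 (mod 2).
  s_3 = 1 + 1 + 1 + 0 + 1 + 1 + 1 + 0 = 6 ≡ 0 (mod 2).
  s_4 = 0 + 1 + 1 + 0 + 0 + 1 + 1 + 0 = 4 ≡ 0 (mod 2).
s = (1, 1, 0, 0)^T — this equals column 12 of H (binary 1100), so error is at position 12.
Correct: flip bit 12 of r = 011111010110110 to get c = 011111010111110.


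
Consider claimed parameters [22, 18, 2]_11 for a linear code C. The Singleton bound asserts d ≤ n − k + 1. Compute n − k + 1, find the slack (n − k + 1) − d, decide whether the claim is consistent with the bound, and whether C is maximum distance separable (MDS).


Singleton RHS = n − k + 1 = 5, slack = 3, bound satisfied, not MDS.

Singleton bound: d ≤ n − k + 1.
Here n = 22, k = 18, so n − k + 1 = 5.
Given d = 2, check d ≤ 5: YES.
Slack = (n − k + 1) − d = 3.
The code is NOT MDS (slack = 3 > 0).
Description: the claimed parameters are [22, 18, 2]_11; such a code would be non-MDS.


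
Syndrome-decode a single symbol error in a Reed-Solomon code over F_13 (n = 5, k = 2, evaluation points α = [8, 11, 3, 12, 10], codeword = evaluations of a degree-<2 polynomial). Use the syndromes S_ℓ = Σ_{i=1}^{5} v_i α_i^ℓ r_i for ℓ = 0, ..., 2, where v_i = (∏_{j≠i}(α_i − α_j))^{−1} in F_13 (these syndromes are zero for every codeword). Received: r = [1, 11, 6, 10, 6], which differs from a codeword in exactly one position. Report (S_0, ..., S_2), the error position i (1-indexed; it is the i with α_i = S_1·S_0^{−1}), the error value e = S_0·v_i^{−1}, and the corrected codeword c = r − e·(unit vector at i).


S = (10, 9, 12), error at position 5, error magnitude e = 7, c = [1, 11, 6, 10, 12].

Step 1: column multipliers v_i = (∏_{j≠i}(α_i − α_j))^{−1} mod 13.
  i = 1 (α = 8): (8−11)(8−3)(8−12)(8−10) = (−3)·5·(−4)·(−2) = −120 ≡ 10, so v_1 = 10^{−1} = 4 (mod 13).
  i = 2 (α = 11): (11−8)(11−3)(11−12)(11−10) = 3·8·(−1)·1 = −24 ≡ 2, so v_2 = 2^{−1} = 7 (mod 13).
  i = 3 (α = 3): (3−8)(3−11)(3−12)(3−10) = (−5)·(−8)·(−9)·(−7) = 2520 ≡ 11, so v_3 = 11^{−1} = 6 (mod 13).
  i = 4 (α = 12): (12−8)(12−11)(12−3)(12−10) = 4·1·9·2 = 72 ≡ 7, so v_4 = 7^{−1} = 2 (mod 13).
  i = 5 (α = 10): (10−8)(10−11)(10−3)(10−12) = 2·(−1)·7·(−2) = 28 ≡ 2, so v_5 = 2^{−1} = 7 (mod 13).
  v = [4, 7, 6, 2, 7].
Step 2: syndromes of r = [1, 11, 6, 10, 6] (all sums mod 13).
  S_0 = Σ v_i r_i = 4·1 + 7·11 + 6·6 + 2·10 + 7·6 = 179 ≡ 10.
  S_1 = Σ v_i α_i r_i = 4·8·1 + 7·11·11 + 6·3·6 + 2·12·10 + 7·10·6 = 1647 ≡ 9.
  α_i^2 mod 13 = [12, 4, 9, 1, 9].
  S_2 = Σ v_i α_i^2 r_i = 4·12·1 + 7·4·11 + 6·9·6 + 2·1·10 + 7·9·6 = 1078 ≡ 12.
  S = (10, 9, 12) ≠ 0, so r is not a codeword (an error is present).
Step 3: locate the error. For a single error e at position i, S_ℓ = v_i·e·α_i^ℓ, so α_err = S_1/S_0.
  S_0^{−1} = 10^{−1} = 4 (mod 13), so α_err = 9·4 = 36 ≡ 10 = α_5. Error position i = 5.
  Consistency check: S_2/S_1 = 12·3 = 36 ≡ 10 = α_err ✓ (single-error assumption holds).
Step 4: error magnitude e = S_0/v_5 = S_0·∏_{j≠5}(α_5 − α_j) = 10·2 = 20 ≡ 7 (mod 13).
Step 5: correct position 5: c_5 = r_5 − e = 6 − 7 ≡ 12 (mod 13). Hence c = [1, 11, 6, 10, 12].
  Check: interpolating c through the α_i gives m(x) = 9 + 12·x (degree < 2) with m(α_i) = c_i for every i, so c is indeed a codeword.


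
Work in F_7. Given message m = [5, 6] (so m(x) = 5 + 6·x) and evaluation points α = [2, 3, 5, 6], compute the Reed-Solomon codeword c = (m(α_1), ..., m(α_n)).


c = [3, 2, 0, 6]

Message polynomial: m(x) = 5 + 6·x (mod 7).
For each evaluation point α_i, compute m(α_i) mod 7:
  α_1 = 2: Horner steps 6 → 3, so m(2) = 3.
  α_2 = 3: Horner steps 6 → 2, so m(3) = 2.
  α_3 = 5: Horner steps 6 → 0, so m(5) = 0.
  α_4 = 6: Horner steps 6 → 6, so m(6) = 6.
Codeword c = [3, 2, 0, 6] ∈ F_7^4.


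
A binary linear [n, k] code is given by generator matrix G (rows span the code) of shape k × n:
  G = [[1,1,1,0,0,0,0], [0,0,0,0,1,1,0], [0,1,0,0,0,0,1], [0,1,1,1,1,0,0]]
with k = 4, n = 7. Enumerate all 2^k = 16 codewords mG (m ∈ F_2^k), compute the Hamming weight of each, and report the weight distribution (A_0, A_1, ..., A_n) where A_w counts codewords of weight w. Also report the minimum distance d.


Weight distribution: A_0 = 1, A_2 = 2, A_3 = 4, A_4 = 5, A_5 = 4. Minimum distance d = 2.

Enumerate all 2^4 = 16 messages m ∈ F_2^4.
For each, compute codeword c = mG in F_2^7, then tally its weight.
  m = 0000 → c = 0000000, weight = 0.
  m = 1000 → c = 1110000, weight = 3.
  m = 0100 → c = 0000110, weight = 2.
  m = 1100 → c = 1110110, weight = 5.
  m = 0010 → c = 0100001, weight = 2.
  m = 1010 → c = 1010001, weight = 3.
  m = 0110 → c = 0100111, weight = 4.
  m = 1110 → c = 1010111, weight = 5.
  m = 0001 → c = 0111100, weight = 4.
  m = 1001 → c = 1001100, weight = 3.
  m = 0101 → c = 0111010, weight = 4.
  m = 1101 → c = 1001010, weight = 3.
  m = 0011 → c = 0011101, weight = 4.
  m = 1011 → c = 1101101, weight = 5.
  m = 0111 → c = 0011011, weight = 4.
  m = 1111 → c = 1101011, weight = 5.
Tally weights:
  weight 0: 1 codewords.
  weight 2: 2 codewords.
  weight 3: 4 codewords.
  weight 4: 5 codewords.
  weight 5: 4 codewords.
Minimum distance d = smallest w > 0 with A_w > 0 = 2.
Sanity: Σ A_w = 16 = 2^4 = 16 ✓.


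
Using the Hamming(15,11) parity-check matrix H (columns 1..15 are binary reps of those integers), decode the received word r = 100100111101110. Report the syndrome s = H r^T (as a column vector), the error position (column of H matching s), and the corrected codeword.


s = (0, 1, 1, 0)^T, error position = 6, corrected codeword c = 100101111101110

Compute s = H r^T mod 2 one row at a time:
  s_1 = 1 + 1 + 1 + 0 + 1 + 1 + 1 + 0 = 6 ≡ 0 (mod 2).
  s_2 = 1 + 0 + 0 + 1 + 1 + 1 + 1 + 0 = 5 ≡ 1 (mod 2).
  s_3 = 0 + 0 + 0 + 1 + 1 + 0 + 1 + 0 = 3 ≡ 1 (mod 2).
  s_4 = 1 + 0 + 0 + 1 + 1 + 0 + 1 + 0 = 4 ≡ 0 (mod 2).
s = (0, 1, 1, 0)^T — this equals column 6 of H (binary 0110), so error is at position 6.
Correct: flip bit 6 of r = 100100111101110 to get c = 100101111101110.


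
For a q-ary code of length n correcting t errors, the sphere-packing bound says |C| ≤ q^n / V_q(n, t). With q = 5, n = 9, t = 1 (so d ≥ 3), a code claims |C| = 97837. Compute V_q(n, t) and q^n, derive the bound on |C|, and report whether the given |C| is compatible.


V_q(n, t) = 37, q^n = 1953125, Hamming bound = 52787, |C| = 97837 > bound (violated).

Step 1: Compute V_q(n, t) = Σ_{j=0}^1 C(n, j) (q−1)^j.
  j = 0: C(9,0)·(4)^0 = 1·1 = 1.
  j = 1: C(9,1)·(4)^1 = 9·4 = 36.
  V_q(n, t) = 1 + 36 = 37.
Step 2: q^n = 5^9 = 1953125.
Step 3: Hamming bound ⌊q^n / V_q(n,t)⌋ = ⌊1953125/37⌋ = 52787.
Step 4: Compare |C| = 97837 to 52787: violated.
The claimed |C| lies above the Hamming bound, so no 5-ary code of length 9 with d ≥ 3 can have 97837 codewords.


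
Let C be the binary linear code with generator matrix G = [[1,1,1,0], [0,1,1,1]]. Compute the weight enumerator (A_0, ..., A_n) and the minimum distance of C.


Weight distribution: A_0 = 1, A_2 = 1, A_3 = 2. Minimum distance d = 2.

Enumerate all 2^2 = 4 messages m ∈ F_2^2.
For each, compute codeword c = mG in F_2^4, then tally its weight.
  m = 00 → c = 0000, weight = 0.
  m = 10 → c = 1110, weight = 3.
  m = 01 → c = 0111, weight = 3.
  m = 11 → c = 1001, weight = 2.
Tally weights:
  weight 0: 1 codewords.
  weight 2: 1 codewords.
  weight 3: 2 codewords.
Minimum distance d = smallest w > 0 with A_w > 0 = 2.
Sanity: Σ A_w = 4 = 2^2 = 4 ✓.


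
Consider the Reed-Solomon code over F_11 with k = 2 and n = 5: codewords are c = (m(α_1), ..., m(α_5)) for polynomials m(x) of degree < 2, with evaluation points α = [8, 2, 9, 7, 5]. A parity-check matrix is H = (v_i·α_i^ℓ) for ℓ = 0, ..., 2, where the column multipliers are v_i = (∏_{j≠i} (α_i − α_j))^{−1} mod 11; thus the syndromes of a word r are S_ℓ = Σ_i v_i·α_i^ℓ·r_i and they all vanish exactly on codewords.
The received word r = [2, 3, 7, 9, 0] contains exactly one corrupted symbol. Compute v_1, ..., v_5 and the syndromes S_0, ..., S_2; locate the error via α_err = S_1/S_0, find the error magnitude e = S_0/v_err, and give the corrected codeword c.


S = (4, 10, 3), error at position 1, error magnitude e = 5, c = [8, 3, 7, 9, 0].

Step 1: column multipliers v_i = (∏_{j≠i}(α_i − α_j))^{−1} mod 11.
  i = 1 (α = 8): (8−2)(8−9)(8−7)(8−5) = 6·(−1)·1·3 = −18 ≡ 4, so v_1 = 4^{−1} = 3 (mod 11).
  i = 2 (α = 2): (2−8)(2−9)(2−7)(2−5) = (−6)·(−7)·(−5)·(−3) = 630 ≡ 3, so v_2 = 3^{−1} = 4 (mod 11).
  i = 3 (α = 9): (9−8)(9−2)(9−7)(9−5) = 1·7·2·4 = 56 ≡ 1, so v_3 = 1^{−1} = 1 (mod 11).
  i = 4 (α = 7): (7−8)(7−2)(7−9)(7−5) = (−1)·5·(−2)·2 = 20 ≡ 9, so v_4 = 9^{−1} = 5 (mod 11).
  i = 5 (α = 5): (5−8)(5−2)(5−9)(5−7) = (−3)·3·(−4)·(−2) = −72 ≡ 5, so v_5 = 5^{−1} = 9 (mod 11).
  v = [3, 4, 1, 5, 9].
Step 2: syndromes of r = [2, 3, 7, 9, 0] (all sums mod 11).
  S_0 = Σ v_i r_i = 3·2 + 4·3 + 1·7 + 5·9 + 9·0 = 70 ≡ 4.
  S_1 = Σ v_i α_i r_i = 3·8·2 + 4·2·3 + 1·9·7 + 5·7·9 + 9·5·0 = 450 ≡ 10.
  α_i^2 mod 11 = [9, 4, 4, 5, 3].
  S_2 = Σ v_i α_i^2 r_i = 3·9·2 + 4·4·3 + 1·4·7 + 5·5·9 + 9·3·0 = 355 ≡ 3.
  S = (4, 10, 3) ≠ 0, so r is not a codeword (an error is present).
Step 3: locate the error. For a single error e at position i, S_ℓ = v_i·e·α_i^ℓ, so α_err = S_1/S_0.
  S_0^{−1} = 4^{−1} = 3 (mod 11), so α_err = 10·3 = 30 ≡ 8 = α_1. Error position i = 1.
  Consistency check: S_2/S_1 = 3·10 = 30 ≡ 8 = α_err ✓ (single-error assumption holds).
Step 4: error magnitude e = S_0/v_1 = S_0·∏_{j≠1}(α_1 − α_j) = 4·4 = 16 ≡ 5 (mod 11).
Step 5: correct position 1: c_1 = r_1 − e = 2 − 5 ≡ 8 (mod 11). Hence c = [8, 3, 7, 9, 0].
  Check: interpolating c through the α_i gives m(x) = 5 + 10·x (degree < 2) with m(α_i) = c_i for every i, so c is indeed a codeword.


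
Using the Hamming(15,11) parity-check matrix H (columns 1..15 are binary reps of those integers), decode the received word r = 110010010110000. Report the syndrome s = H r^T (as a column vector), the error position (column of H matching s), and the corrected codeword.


s = (1, 1, 1, 1)^T, error position = 15, corrected codeword c = 110010010110001

Compute s = H r^T mod 2 one row at a time:
  s_1 = 1 + 0 + 1 + 1 + 0 + 0 + 0 + 0 = 3 ≡ 1 (mod 2).
  s_2 = 0 + 1 + 0 + 0 + 0 + 0 + 0 + 0 = 1 ≡ 1 (mod 2).
  s_3 = 1 + 0 + 0 + 0 + 1 + 1 + 0 + 0 = 3 ≡ 1 (mod 2).
  s_4 = 1 + 0 + 1 + 0 + 0 + 1 + 0 + 0 = 3 ≡ 1 (mod 2).
s = (1, 1, 1, 1)^T — this equals column 15 of H (binary 1111), so error is at position 15.
Correct: flip bit 15 of r = 110010010110000 to get c = 110010010110001.


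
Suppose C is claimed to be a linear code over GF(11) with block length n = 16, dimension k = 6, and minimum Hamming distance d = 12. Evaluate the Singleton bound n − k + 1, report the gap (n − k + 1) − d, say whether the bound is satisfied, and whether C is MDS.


Singleton RHS = n − k + 1 = 11, slack = -1, bound violated (no such code; not MDS).

Singleton bound: d ≤ n − k + 1.
Here n = 16, k = 6, so n − k + 1 = 11.
Given d = 12, check d ≤ 11: NO.
Slack = (n − k + 1) − d = -1.
The slack is negative: d = 12 exceeds n − k + 1 = 11 by 1, so the Singleton bound is violated and no linear [16, 6, 12]_11 code can exist. In particular it is not MDS (MDS requires d = n − k + 1 exactly).
Description: the claimed parameters are [16, 6, 12]_11; such a code would be impossible (violates the Singleton bound).


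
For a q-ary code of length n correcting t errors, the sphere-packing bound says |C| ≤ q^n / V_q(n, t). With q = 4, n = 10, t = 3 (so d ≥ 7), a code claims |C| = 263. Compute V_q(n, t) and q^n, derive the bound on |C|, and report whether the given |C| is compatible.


V_q(n, t) = 3676, q^n = 1048576, Hamming bound = 285, |C| = 263 ≤ bound (satisfied).

Step 1: Compute V_q(n, t) = Σ_{j=0}^3 C(n, j) (q−1)^j.
  j = 0: C(10,0)·(3)^0 = 1·1 = 1.
  j = 1: C(10,1)·(3)^1 = 10·3 = 30.
  j = 2: C(10,2)·(3)^2 = 45·9 = 405.
  j = 3: C(10,3)·(3)^3 = 120·27 = 3240.
  V_q(n, t) = 1 + 30 + 405 + 3240 = 3676.
Step 2: q^n = 4^10 = 1048576.
Step 3: Hamming bound ⌊q^n / V_q(n,t)⌋ = ⌊1048576/3676⌋ = 285.
Step 4: Compare |C| = 263 to 285: satisfied.
The claimed |C| lies below the Hamming bound.


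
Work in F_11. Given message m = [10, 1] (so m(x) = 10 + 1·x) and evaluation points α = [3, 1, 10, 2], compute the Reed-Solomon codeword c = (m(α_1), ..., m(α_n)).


c = [2, 0, 9, 1]

Message polynomial: m(x) = 10 + 1·x (mod 11).
For each evaluation point α_i, compute m(α_i) mod 11:
  α_1 = 3: Horner steps 1 → 2, so m(3) = 2.
  α_2 = 1: Horner steps 1 → 0, so m(1) = 0.
  α_3 = 10: Horner steps 1 → 9, so m(10) = 9.
  α_4 = 2: Horner steps 1 → 1, so m(2) = 1.
Codeword c = [2, 0, 9, 1] ∈ F_11^4.


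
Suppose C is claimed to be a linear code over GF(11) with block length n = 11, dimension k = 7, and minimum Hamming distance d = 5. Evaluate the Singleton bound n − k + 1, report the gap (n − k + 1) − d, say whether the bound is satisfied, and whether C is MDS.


Singleton RHS = n − k + 1 = 5, slack = 0, bound satisfied, MDS.

Singleton bound: d ≤ n − k + 1.
Here n = 11, k = 7, so n − k + 1 = 5.
Given d = 5, check d ≤ 5: YES.
Slack = (n − k + 1) − d = 0.
The code is MDS (slack = 0).
Description: the claimed parameters are [11, 7, 5]_11; such a code would be MDS (meets Singleton bound).


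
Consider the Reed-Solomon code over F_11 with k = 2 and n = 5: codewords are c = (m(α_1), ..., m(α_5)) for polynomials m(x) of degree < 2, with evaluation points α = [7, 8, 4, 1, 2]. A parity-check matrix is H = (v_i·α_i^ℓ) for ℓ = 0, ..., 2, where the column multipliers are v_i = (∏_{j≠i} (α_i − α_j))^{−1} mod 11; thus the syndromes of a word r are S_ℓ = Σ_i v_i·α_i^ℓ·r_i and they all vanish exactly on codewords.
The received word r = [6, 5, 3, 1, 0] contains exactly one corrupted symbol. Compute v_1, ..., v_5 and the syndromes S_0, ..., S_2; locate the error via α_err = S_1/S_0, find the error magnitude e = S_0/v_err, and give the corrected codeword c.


S = (10, 7, 6), error at position 3, error magnitude e = 5, c = [6, 5, 9, 1, 0].

Step 1: column multipliers v_i = (∏_{j≠i}(α_i − α_j))^{−1} mod 11.
  i = 1 (α = 7): (7−8)(7−4)(7−1)(7−2) = (−1)·3·6·5 = −90 ≡ 9, so v_1 = 9^{−1} = 5 (mod 11).
  i = 2 (α = 8): (8−7)(8−4)(8−1)(8−2) = 1·4·7·6 = 168 ≡ 3, so v_2 = 3^{−1} = 4 (mod 11).
  i = 3 (α = 4): (4−7)(4−8)(4−1)(4−2) = (−3)·(−4)·3·2 = 72 ≡ 6, so v_3 = 6^{−1} = 2 (mod 11).
  i = 4 (α = 1): (1−7)(1−8)(1−4)(1−2) = (−6)·(−7)·(−3)·(−1) = 126 ≡ 5, so v_4 = 5^{−1} = 9 (mod 11).
  i = 5 (α = 2): (2−7)(2−8)(2−4)(2−1) = (−5)·(−6)·(−2)·1 = −60 ≡ 6, so v_5 = 6^{−1} = 2 (mod 11).
  v = [5, 4, 2, 9, 2].
Step 2: syndromes of r = [6, 5, 3, 1, 0] (all sums mod 11).
  S_0 = Σ v_i r_i = 5·6 + 4·5 + 2·3 + 9·1 + 2·0 = 65 ≡ 10.
  S_1 = Σ v_i α_i r_i = 5·7·6 + 4·8·5 + 2·4·3 + 9·1·1 + 2·2·0 = 403 ≡ 7.
  α_i^2 mod 11 = [5, 9, 5, 1, 4].
  S_2 = Σ v_i α_i^2 r_i = 5·5·6 + 4·9·5 + 2·5·3 + 9·1·1 + 2·4·0 = 369 ≡ 6.
  S = (10, 7, 6) ≠ 0, so r is not a codeword (an error is present).
Step 3: locate the error. For a single error e at position i, S_ℓ = v_i·e·α_i^ℓ, so α_err = S_1/S_0.
  S_0^{−1} = 10^{−1} = 10 (mod 11), so α_err = 7·10 = 70 ≡ 4 = α_3. Error position i = 3.
  Consistency check: S_2/S_1 = 6·8 = 48 ≡ 4 = α_err ✓ (single-error assumption holds).
Step 4: error magnitude e = S_0/v_3 = S_0·∏_{j≠3}(α_3 − α_j) = 10·6 = 60 ≡ 5 (mod 11).
Step 5: correct position 3: c_3 = r_3 − e = 3 − 5 ≡ 9 (mod 11). Hence c = [6, 5, 9, 1, 0].
  Check: interpolating c through the α_i gives m(x) = 2 + 10·x (degree < 2) with m(α_i) = c_i for every i, so c is indeed a codeword.
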